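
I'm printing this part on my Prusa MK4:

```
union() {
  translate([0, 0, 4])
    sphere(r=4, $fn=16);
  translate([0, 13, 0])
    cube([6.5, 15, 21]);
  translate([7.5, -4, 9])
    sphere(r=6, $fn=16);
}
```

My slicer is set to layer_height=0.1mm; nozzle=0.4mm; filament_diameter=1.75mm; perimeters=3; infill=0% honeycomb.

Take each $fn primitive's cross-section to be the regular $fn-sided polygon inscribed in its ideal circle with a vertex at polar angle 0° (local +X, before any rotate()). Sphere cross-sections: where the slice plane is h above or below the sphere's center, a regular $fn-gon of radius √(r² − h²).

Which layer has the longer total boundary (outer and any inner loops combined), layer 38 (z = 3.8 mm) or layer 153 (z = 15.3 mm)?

layer 38 (z = 3.8 mm)

Layer 38 (z = 3.8): the r=4 sphere slices to a regular 16-gon of circumradius 3.995 (√(r²−h²) with h=0.2 from center) (perimeter = 2·16·3.995·sin(180°/16) = 24.94 mm); the 6.5×15 cube at (0, 13) contributes its full rectangle (perimeter 43.00 mm); the r=6 sphere at (7.5, -4) slices to a regular 16-gon of circumradius 2.993 (√(r²−h²) with h=5.2 from center) (perimeter = 2·16·2.993·sin(180°/16) = 18.69 mm); Combining (union): the 3 present regions are separate (no shared area or edge), so areas and boundary lengths simply add and each stays a separate island — boundary = 86.63 mm. So its perimeter = 86.63 mm. Layer 153 (z = 15.3): the sphere is absent (|z−center|=11.300 > r=4); the 6.5×15 cube at (0, 13) contributes its full rectangle (perimeter 43.00 mm); the sphere at (7.5, -4) is not intersected at this z (|z−center|=6.300 > r=6); Taking the union: only the 6.5×15 cube at (0, 13) is present, so the union is just that shape — boundary = 43.00 mm. So its perimeter = 43.00 mm. Layer 38 is larger (86.63 vs 43.00 mm).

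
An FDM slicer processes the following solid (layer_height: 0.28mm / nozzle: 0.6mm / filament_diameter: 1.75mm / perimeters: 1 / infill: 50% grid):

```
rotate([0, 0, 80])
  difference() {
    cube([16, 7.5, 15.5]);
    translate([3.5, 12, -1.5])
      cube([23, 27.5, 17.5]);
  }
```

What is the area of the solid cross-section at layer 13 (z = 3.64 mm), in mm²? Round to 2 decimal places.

At z = 3.64 mm: the cube (footprint 16×7.5) is included at this height (area 120.00 mm²); the cube at (3.5, 12) (footprint 23×27.5) is included at this height (area 632.50 mm²); After the difference (first − rest): starting from the 16×7.5 cube (120.00 mm²), the 23×27.5 cube at (3.5, 12) misses the remaining region (no effect) — area = 120.00 mm²; (whole slice rotated 80° about Z — lengths, areas and connectivity unchanged). Overall, the cross-section is a single solid region. Net area = 120.00 mm².

120.00 mm²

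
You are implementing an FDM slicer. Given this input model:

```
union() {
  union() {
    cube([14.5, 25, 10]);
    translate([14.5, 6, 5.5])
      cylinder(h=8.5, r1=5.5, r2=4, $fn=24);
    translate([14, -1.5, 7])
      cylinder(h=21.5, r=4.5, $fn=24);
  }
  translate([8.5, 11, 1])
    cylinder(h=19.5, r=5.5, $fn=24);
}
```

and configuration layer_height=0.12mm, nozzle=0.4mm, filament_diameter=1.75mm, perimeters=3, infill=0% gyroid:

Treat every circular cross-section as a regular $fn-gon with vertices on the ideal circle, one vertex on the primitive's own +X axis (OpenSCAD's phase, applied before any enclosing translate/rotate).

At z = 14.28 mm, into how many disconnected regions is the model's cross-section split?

At z = 14.28 mm: the cube is absent (z outside [0, 10]); the cone at (14.5, 6) does not reach this height (z outside [5.5, 14]); the r=4.5 cylinder at (14, -1.5) gives a regular 24-gon of circumradius 4.5 (constant along its height); Taking the union: only the r=4.5 cylinder at (14, -1.5) is present, so the union is just that shape — 1 connected region; the r=5.5 cylinder at (8.5, 11) gives a regular 24-gon of circumradius 5.5 (constant along its height); Taking the union: the 2 present regions are separate (no shared area or edge), so areas and boundary lengths simply add and each stays a separate island — 2 connected regions. The result has 2 disconnected regions.

2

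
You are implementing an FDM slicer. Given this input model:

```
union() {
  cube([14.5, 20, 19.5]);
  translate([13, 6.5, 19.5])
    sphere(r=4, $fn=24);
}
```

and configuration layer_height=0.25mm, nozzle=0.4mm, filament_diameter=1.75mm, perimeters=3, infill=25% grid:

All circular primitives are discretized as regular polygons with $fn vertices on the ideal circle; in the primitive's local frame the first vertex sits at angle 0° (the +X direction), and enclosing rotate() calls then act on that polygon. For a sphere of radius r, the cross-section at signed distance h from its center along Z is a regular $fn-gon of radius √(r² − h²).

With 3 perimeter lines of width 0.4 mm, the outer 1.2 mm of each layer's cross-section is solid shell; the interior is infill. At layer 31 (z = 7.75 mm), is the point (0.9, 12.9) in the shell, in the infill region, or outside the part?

shell

At z = 7.75 mm: the 14.5×20 cube contributes its full rectangle; the sphere at (13, 6.5) is not intersected at this z (|z−center|=11.750 > r=4); Combining (union): only the 14.5×20 cube is present, so the union is just that shape — 1 connected region. Overall, the cross-section is a single solid region. The nearest boundary edge runs (0.00, 20.00)→(0.00, 0.00); distance from the point to it = 0.90 mm. The point is inside the cross-section, 0.90 mm from the nearest boundary — within the 1.2 mm shell band (3 × 0.4).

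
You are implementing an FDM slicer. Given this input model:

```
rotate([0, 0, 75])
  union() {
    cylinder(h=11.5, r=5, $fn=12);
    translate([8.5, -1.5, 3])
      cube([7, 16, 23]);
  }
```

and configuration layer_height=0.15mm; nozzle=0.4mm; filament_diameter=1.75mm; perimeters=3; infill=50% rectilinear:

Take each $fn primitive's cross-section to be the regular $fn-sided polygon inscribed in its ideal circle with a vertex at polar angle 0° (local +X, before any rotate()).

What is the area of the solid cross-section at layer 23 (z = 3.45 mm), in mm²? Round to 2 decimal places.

At z = 3.45 mm: the r=5 cylinder gives a regular 12-gon of circumradius 5 (constant along its height) (area = (12/2)·5.000²·sin(360°/12) = 75.00 mm²); the cube at (8.5, -1.5) is present — its section is the full 7×16 rectangle (area 112.00 mm²); Combining (union): the 2 present regions are separate (no shared area or edge), so areas and boundary lengths simply add and each stays a separate island — area = 187.00 mm²; (rotated 75° about Z; rotation is an isometry so areas/perimeters/island counts are preserved). Overall, the cross-section has 2 separate islands. Net area = 187.00 mm².

187.00 mm²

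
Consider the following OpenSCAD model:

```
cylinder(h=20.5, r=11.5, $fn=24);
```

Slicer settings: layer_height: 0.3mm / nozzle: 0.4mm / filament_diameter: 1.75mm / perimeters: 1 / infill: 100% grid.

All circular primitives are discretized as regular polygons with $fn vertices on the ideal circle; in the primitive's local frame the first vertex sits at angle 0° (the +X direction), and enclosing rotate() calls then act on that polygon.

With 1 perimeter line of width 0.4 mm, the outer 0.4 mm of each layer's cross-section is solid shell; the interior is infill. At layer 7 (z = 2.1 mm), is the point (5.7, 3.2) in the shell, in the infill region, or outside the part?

infill

At z = 2.1 mm: the r=11.5 cylinder contributes a regular 24-gon of circumradius 11.5. Overall, the cross-section is a single solid region. The nearest boundary edge runs (11.11, 2.98)→(9.96, 5.75); distance from the point to it = 4.91 mm. The point is inside the cross-section and 4.91 mm from the nearest boundary — more than the 0.4 mm shell width (1 × 0.4), so it's in the infill interior.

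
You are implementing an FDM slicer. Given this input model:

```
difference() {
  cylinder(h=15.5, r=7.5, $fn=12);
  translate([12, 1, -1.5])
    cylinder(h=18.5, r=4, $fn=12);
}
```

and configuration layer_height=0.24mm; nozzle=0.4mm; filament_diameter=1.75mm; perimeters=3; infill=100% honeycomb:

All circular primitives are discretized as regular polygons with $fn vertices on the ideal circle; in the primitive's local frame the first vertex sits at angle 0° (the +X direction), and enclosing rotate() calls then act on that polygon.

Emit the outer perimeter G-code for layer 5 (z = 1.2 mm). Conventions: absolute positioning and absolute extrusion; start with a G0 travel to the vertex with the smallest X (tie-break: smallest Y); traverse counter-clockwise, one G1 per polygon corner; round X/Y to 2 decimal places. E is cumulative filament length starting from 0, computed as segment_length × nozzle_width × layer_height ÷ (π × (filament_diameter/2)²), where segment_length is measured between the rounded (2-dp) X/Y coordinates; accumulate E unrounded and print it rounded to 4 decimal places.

At z = 1.2 mm: the r=7.5 cylinder gives a regular 12-gon of circumradius 7.5 (constant along its height); the r=4 cylinder at (12, 1) gives a regular 12-gon of circumradius 4 (constant along its height); After the difference (first − rest): starting from the r=7.5 cylinder, the r=4 cylinder at (12, 1) misses the remaining region (no effect) — 1 connected region. The outline is a single polygon with 12 vertices. Extrusion per mm of travel: 0.4 × 0.24 / (π × 0.875²) = 0.039912. Accumulating E over each segment gives final E = 1.8601.

G0 X-7.50 Y0.00 Z1.20
G1 X-6.50 Y-3.75 E0.1549
G1 X-3.75 Y-6.50 E0.3101
G1 X0.00 Y-7.50 E0.4650
G1 X3.75 Y-6.50 E0.6199
G1 X6.50 Y-3.75 E0.7751
G1 X7.50 Y0.00 E0.9300
G1 X6.50 Y3.75 E1.0849
G1 X3.75 Y6.50 E1.2402
G1 X0.00 Y7.50 E1.3951
G1 X-3.75 Y6.50 E1.5500
G1 X-6.50 Y3.75 E1.7052
G1 X-7.50 Y0.00 E1.8601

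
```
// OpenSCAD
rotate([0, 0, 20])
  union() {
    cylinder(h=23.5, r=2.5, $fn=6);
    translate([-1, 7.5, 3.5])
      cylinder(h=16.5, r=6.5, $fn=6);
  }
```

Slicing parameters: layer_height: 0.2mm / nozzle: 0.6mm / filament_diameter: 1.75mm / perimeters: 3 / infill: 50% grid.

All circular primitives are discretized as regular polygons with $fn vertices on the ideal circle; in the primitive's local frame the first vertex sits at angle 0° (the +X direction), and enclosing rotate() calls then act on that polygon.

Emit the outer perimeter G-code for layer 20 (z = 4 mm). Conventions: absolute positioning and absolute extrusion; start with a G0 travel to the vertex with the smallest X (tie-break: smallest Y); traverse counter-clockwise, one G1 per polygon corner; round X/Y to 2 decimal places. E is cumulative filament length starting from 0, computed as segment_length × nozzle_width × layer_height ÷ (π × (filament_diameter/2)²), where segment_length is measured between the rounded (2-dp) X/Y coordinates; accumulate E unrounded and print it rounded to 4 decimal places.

G0 X-9.61 Y4.48 Z4.00
G1 X-4.63 Y0.30 E0.3244
G1 X-1.97 Y1.27 E0.4656
G1 X-2.35 Y-0.86 E0.5736
G1 X-0.43 Y-2.46 E0.6983
G1 X1.92 Y-1.61 E0.8229
G1 X2.35 Y0.86 E0.9480
G1 X0.69 Y2.24 E1.0557
G1 X1.47 Y2.53 E1.0972
G1 X2.60 Y8.93 E1.4215
G1 X-2.38 Y13.11 E1.7458
G1 X-8.48 Y10.88 E2.0699
G1 X-9.61 Y4.48 E2.3941

At z = 4 mm: the cylinder: section is a regular 6-gon, circumradius r=2.5; the cylinder at (-1, 7.5): section is a regular 6-gon, circumradius r=6.5; Merging all regions: the regions partially overlap (shared area 0.79 mm²), so overlapping operands fuse into one piece — 1 connected region; (whole slice rotated 20° about Z — lengths, areas and connectivity unchanged). The outline is a single polygon with 12 vertices. Extrusion per mm of travel: 0.6 × 0.2 / (π × 0.875²) = 0.049890. Accumulating E over each segment gives final E = 2.3941.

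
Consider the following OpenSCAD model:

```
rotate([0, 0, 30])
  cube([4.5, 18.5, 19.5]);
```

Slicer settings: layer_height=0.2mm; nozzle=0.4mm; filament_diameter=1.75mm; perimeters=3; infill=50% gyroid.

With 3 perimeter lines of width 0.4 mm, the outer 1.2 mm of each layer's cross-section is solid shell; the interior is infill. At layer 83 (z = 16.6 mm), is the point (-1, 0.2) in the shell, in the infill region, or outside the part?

At z = 16.6 mm: the cube is present — its section is the full 4.5×18.5 rectangle; (whole slice rotated 30° about Z — lengths, areas and connectivity unchanged). Overall, the cross-section is a single solid region. Undo the 30° rotation: the query point maps to (-0.766, 0.673) in the un-rotated model frame. The nearest boundary edge runs (0.00, 18.50)→(0.00, 0.00); distance from the point to it = 0.77 mm. The point is not inside any of the regions above, so it lies outside the cross-section (0.77 mm from the nearest boundary).

outside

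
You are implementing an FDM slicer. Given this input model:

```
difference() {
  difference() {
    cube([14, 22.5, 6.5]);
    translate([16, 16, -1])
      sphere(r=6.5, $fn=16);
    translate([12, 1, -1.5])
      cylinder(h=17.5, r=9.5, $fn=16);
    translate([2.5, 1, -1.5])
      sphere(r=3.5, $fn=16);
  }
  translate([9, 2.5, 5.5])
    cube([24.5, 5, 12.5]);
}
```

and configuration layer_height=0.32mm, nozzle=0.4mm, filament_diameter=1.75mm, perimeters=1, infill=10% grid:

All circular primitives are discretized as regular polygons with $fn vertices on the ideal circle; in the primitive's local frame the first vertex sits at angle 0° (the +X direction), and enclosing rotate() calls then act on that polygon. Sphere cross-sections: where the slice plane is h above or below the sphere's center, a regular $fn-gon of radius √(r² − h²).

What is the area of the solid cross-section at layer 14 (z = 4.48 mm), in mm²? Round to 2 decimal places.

210.20 mm²

At z = 4.48 mm: the cube is present — its section is the full 14×22.5 rectangle (area 315.00 mm²); the sphere at (16, 16): section is a regular 16-gon, circumradius = √(r²−h²) = √(6.5²−5.48²) = 3.496 (area = (16/2)·3.496²·sin(360°/16) = 37.41 mm²); the cylinder at (12, 1): section is a regular 16-gon, circumradius r=9.5 (area = (16/2)·9.500²·sin(360°/16) = 276.30 mm²); the sphere at (2.5, 1) is absent (|z−center|=5.980 > r=3.5); Taking the first minus the rest: starting from the 14×22.5 cube (315.00 mm²), the r=6.5 sphere at (16, 16) partially overlaps it — only the 5.72 mm² overlap (of its 37.41 mm²) is removed, clipping the outline; the r=9.5 cylinder at (12, 1) partially overlaps it — only the 99.08 mm² overlap (of its 276.30 mm²) is removed, clipping the outline — area = 210.20 mm²; the cube at (9, 2.5) does not reach this height (z outside [5.5, 18]); Taking the first minus the rest: none of the subtracted shapes is present at this height, so the result so far is unchanged — area = 210.20 mm². Overall, the cross-section is a single solid region. Net area = 210.20 mm².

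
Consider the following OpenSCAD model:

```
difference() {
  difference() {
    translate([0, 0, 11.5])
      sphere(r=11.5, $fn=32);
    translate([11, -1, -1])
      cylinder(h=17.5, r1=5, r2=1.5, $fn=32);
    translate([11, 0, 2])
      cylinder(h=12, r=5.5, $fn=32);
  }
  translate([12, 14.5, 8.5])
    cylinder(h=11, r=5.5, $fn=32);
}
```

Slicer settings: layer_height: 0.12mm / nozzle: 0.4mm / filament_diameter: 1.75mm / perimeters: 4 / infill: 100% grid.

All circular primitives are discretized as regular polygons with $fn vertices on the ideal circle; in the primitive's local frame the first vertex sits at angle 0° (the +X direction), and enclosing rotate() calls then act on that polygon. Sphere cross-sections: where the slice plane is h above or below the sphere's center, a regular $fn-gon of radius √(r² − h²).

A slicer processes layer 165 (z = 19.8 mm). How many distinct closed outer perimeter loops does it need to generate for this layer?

At z = 19.8 mm: the sphere: section is a regular 32-gon, circumradius = √(r²−h²) = √(11.5²−8.3²) = 7.960; the cone at (11, -1) does not reach this height (z outside [-1, 16.5]); the cylinder at (11, 0) does not reach this height (z outside [2, 14]); Subtracting the remaining from the first: none of the subtracted shapes is present at this height, so the r=11.5 sphere is unchanged — 1 connected region; the cylinder at (12, 14.5) is absent (z outside [8.5, 19.5]); Taking the first minus the rest: none of the subtracted shapes is present at this height, so the result so far is unchanged — 1 connected region. The result has 1 disconnected region.

1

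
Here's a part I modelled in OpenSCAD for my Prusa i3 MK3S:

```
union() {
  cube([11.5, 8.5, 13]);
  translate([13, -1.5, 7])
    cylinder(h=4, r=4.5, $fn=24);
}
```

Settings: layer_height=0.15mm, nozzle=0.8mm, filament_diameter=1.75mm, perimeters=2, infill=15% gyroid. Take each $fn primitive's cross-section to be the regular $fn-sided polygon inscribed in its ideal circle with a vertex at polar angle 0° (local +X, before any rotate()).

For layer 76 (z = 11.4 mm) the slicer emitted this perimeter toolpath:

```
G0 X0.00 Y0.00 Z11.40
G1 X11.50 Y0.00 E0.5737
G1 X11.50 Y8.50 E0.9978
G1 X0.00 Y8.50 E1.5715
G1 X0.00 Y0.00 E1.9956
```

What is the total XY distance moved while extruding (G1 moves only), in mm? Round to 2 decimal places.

Sum the Euclidean lengths of each G1 segment: total = 40.00 mm.

40.00 mm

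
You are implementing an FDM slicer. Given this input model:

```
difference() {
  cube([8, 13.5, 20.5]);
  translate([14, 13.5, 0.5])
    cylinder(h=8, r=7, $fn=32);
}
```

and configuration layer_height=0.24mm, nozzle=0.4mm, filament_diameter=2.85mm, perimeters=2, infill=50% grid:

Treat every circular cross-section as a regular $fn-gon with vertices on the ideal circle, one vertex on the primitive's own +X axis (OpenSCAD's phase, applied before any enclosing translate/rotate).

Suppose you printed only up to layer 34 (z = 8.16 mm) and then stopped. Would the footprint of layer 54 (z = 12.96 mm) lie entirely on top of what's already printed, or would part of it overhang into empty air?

Compare the two slices. At z = 8.16: the cube (footprint 8×13.5) is included at this height (area 108.00 mm²); the r=7 cylinder at (14, 13.5) gives a regular 32-gon of circumradius 7 (constant along its height) (area = (32/2)·7.000²·sin(360°/32) = 152.95 mm²); Subtracting the remaining from the first: starting from the 8×13.5 cube (108.00 mm²), the r=7 cylinder at (14, 13.5) partially overlaps it — only the 2.35 mm² overlap (of its 152.95 mm²) is removed, clipping the outline — area = 105.65 mm². At z = 12.96: the cube (footprint 8×13.5) is included at this height (area 108.00 mm²); the cylinder at (14, 13.5) is absent (z outside [0.5, 8.5]); Subtracting the remaining from the first: none of the subtracted shapes is present at this height, so the 8×13.5 cube is unchanged — area = 108.00 mm². Checking containment: at z = 12.96 the cross-section extends beyond the z = 8.16 cross-section by about 2.35 mm².

part overhangs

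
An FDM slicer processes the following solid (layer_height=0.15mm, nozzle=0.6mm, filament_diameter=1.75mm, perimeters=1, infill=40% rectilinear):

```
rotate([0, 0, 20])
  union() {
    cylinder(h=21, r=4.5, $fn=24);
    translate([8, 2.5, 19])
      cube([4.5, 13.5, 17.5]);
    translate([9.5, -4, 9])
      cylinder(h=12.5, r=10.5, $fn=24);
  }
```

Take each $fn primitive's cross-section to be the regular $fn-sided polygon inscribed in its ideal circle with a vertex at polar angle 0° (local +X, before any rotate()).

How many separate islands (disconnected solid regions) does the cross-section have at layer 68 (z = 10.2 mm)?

At z = 10.2 mm: the cylinder: section is a regular 24-gon, circumradius r=4.5; the cube at (8, 2.5) is absent (z outside [19, 36.5]); the r=10.5 cylinder at (9.5, -4) contributes a regular 24-gon of circumradius 10.5; Taking the union: the regions partially overlap (shared area 29.76 mm²), so overlapping operands fuse into one piece — 1 connected region; (rotated 20° about Z; rotation is an isometry so areas/perimeters/island counts are preserved). Overall, the cross-section is a single solid region. Island count = 1.

1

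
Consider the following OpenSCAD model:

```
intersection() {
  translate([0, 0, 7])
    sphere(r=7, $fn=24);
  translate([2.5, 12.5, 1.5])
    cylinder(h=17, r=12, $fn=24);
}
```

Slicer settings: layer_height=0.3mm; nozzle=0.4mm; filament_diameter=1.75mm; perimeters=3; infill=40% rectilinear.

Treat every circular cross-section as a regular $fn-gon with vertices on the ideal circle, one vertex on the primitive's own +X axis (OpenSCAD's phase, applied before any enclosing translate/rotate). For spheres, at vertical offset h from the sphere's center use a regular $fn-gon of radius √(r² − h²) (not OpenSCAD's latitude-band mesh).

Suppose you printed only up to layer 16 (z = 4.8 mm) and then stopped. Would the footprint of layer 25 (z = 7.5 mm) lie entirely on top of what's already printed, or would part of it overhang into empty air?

part overhangs

Compare the two slices. At z = 4.8: the r=7 sphere slices to a regular 24-gon of circumradius 6.645 (√(r²−h²) with h=2.2 from center) (area = (24/2)·6.645²·sin(360°/24) = 137.15 mm²); the cylinder at (2.5, 12.5): section is a regular 24-gon, circumradius r=12 (area = (24/2)·12.000²·sin(360°/24) = 447.24 mm²); Taking the intersection: the r=12 cylinder at (2.5, 12.5) partially overlaps the r=7 sphere; clipping to the common part keeps 50.27 mm² — area = 50.27 mm². At z = 7.5: the r=7 sphere slices to a regular 24-gon of circumradius 6.982 (√(r²−h²) with h=0.5 from center) (area = (24/2)·6.982²·sin(360°/24) = 151.41 mm²); the r=12 cylinder at (2.5, 12.5) contributes a regular 24-gon of circumradius 12 (area = (24/2)·12.000²·sin(360°/24) = 447.24 mm²); After intersecting: the r=12 cylinder at (2.5, 12.5) partially overlaps the r=7 sphere; clipping to the common part keeps 55.62 mm² — area = 55.62 mm². Checking containment: at z = 7.5 the cross-section extends beyond the z = 4.8 cross-section by about 5.35 mm².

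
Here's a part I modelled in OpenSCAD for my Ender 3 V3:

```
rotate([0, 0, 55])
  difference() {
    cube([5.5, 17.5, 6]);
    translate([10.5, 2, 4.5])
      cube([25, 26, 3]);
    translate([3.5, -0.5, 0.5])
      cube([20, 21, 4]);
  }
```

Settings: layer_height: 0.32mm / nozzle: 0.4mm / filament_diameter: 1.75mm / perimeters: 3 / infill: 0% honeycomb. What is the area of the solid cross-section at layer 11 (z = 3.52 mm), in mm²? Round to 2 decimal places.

61.25 mm²

At z = 3.52 mm: the cube is present — its section is the full 5.5×17.5 rectangle (area 96.25 mm²); the cube at (10.5, 2) does not reach this height (z outside [4.5, 7.5]); the cube at (3.5, -0.5) is present — its section is the full 20×21 rectangle (area 420.00 mm²); Taking the first minus the rest: starting from the 5.5×17.5 cube (96.25 mm²), the 20×21 cube at (3.5, -0.5) partially overlaps it — only the 35.00 mm² overlap (of its 420.00 mm²) is removed, clipping the outline — area = 61.25 mm²; (rotated 55° about Z; rotation is an isometry so areas/perimeters/island counts are preserved). Overall, the cross-section is a single solid region. Net area = 61.25 mm².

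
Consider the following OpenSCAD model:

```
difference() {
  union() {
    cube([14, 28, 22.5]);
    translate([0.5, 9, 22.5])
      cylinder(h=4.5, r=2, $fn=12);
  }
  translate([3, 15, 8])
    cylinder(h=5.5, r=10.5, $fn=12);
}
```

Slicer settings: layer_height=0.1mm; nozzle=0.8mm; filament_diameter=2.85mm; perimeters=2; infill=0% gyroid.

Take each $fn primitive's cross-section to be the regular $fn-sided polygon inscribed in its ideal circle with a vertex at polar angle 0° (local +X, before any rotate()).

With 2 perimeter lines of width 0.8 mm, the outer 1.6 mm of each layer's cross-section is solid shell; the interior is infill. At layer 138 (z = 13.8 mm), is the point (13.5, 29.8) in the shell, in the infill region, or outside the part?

At z = 13.8 mm: the cube (footprint 14×28) is included at this height; the cylinder at (0.5, 9) is not intersected at this z (z outside [22.5, 27]); Combining (union): only the 14×28 cube is present, so the union is just that shape — 1 connected region; the cylinder at (3, 15) is absent (z outside [8, 13.5]); After the difference (first − rest): none of the subtracted shapes is present at this height, so the result so far is unchanged — 1 connected region. Overall, the cross-section is a single solid region. The nearest boundary edge runs (14.00, 28.00)→(0.00, 28.00); distance from the point to it = 1.80 mm. The point is not inside any of the regions above, so it lies outside the cross-section (1.80 mm from the nearest boundary).

outside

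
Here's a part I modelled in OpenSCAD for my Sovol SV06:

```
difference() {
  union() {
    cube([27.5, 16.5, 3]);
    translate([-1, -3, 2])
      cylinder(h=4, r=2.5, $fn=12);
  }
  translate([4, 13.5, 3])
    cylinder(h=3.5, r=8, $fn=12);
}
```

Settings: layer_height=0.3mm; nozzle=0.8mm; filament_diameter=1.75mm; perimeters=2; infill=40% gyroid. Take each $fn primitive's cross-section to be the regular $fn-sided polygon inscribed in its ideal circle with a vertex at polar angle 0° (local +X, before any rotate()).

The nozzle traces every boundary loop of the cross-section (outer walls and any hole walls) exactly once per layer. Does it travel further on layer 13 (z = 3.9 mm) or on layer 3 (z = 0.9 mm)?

layer 3 (z = 0.9 mm)

Layer 13 (z = 3.9): the cube does not reach this height (z outside [0, 3]); the cylinder at (-1, -3): section is a regular 12-gon, circumradius r=2.5 (perimeter = 2·12·2.500·sin(180°/12) = 15.53 mm); Merging all regions: only the r=2.5 cylinder at (-1, -3) is present, so the union is just that shape — boundary = 15.53 mm; the cylinder at (4, 13.5): section is a regular 12-gon, circumradius r=8 (perimeter = 2·12·8.000·sin(180°/12) = 49.69 mm); After the difference (first − rest): starting from that combined region, the r=8 cylinder at (4, 13.5) misses the remaining region (no effect) — boundary = 15.53 mm. So its perimeter = 15.53 mm. Layer 3 (z = 0.9): the 27.5×16.5 cube contributes its full rectangle (perimeter 88.00 mm); the cylinder at (-1, -3) does not reach this height (z outside [2, 6]); Taking the union: only the 27.5×16.5 cube is present, so the union is just that shape — boundary = 88.00 mm; the cylinder at (4, 13.5) is absent (z outside [3, 6.5]); Subtracting the remaining from the first: none of the subtracted shapes is present at this height, so that combined region is unchanged — boundary = 88.00 mm. So its perimeter = 88.00 mm. Layer 3 is larger (88.00 vs 15.53 mm).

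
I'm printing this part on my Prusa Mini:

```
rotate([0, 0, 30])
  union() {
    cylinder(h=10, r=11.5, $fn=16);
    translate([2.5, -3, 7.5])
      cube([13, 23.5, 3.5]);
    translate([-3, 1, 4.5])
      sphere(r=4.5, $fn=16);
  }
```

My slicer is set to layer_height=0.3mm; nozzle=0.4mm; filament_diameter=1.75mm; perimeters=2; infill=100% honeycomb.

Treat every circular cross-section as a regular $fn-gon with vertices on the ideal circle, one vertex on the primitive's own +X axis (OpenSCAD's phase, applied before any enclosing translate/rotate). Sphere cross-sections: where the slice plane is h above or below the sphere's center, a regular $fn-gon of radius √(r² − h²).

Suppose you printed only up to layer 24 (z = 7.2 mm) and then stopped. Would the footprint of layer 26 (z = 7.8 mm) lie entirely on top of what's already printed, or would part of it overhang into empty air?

part overhangs

Compare the two slices. At z = 7.2: the r=11.5 cylinder gives a regular 16-gon of circumradius 11.5 (constant along its height) (area = (16/2)·11.500²·sin(360°/16) = 404.88 mm²); the cube at (2.5, -3) is absent (z outside [7.5, 11]); the sphere at (-3, 1): section is a regular 16-gon, circumradius = √(r²−h²) = √(4.5²−2.7²) = 3.600 (area = (16/2)·3.600²·sin(360°/16) = 39.68 mm²); Merging all regions: the r=4.5 sphere at (-3, 1) lies entirely inside the r=11.5 cylinder, so the union is just the r=11.5 cylinder — area = 404.88 mm²; (rotated 30° about Z; rotation is an isometry so areas/perimeters/island counts are preserved). At z = 7.8: the r=11.5 cylinder gives a regular 16-gon of circumradius 11.5 (constant along its height) (area = (16/2)·11.500²·sin(360°/16) = 404.88 mm²); the cube at (2.5, -3) is present — its section is the full 13×23.5 rectangle (area 305.50 mm²); the r=4.5 sphere at (-3, 1) contributes a regular 16-gon of circumradius √(4.5²−3.3²) = 3.059 (area = (16/2)·3.059²·sin(360°/16) = 28.66 mm²); Merging all regions: the regions partially overlap — summed areas 739.03 mm² minus the doubly-counted overlap 127.85 mm² gives 611.18 mm² — area = 611.18 mm²; (whole slice rotated 30° about Z — lengths, areas and connectivity unchanged). Checking containment: at z = 7.8 the cross-section extends beyond the z = 7.2 cross-section by about 206.30 mm².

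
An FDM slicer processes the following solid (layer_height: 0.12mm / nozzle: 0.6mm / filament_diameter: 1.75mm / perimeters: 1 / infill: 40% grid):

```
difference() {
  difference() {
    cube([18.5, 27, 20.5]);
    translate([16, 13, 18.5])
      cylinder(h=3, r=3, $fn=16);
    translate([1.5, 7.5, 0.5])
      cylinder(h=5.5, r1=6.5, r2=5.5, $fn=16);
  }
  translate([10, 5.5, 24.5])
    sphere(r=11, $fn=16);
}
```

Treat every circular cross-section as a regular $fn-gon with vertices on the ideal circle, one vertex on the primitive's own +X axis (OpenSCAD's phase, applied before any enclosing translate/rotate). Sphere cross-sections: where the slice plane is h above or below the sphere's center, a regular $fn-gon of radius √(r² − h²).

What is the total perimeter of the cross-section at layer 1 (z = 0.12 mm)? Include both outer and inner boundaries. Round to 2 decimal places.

91.00 mm

At z = 0.12 mm: the cube (footprint 18.5×27) is included at this height (perimeter 91.00 mm); the cylinder at (16, 13) is not intersected at this z (z outside [18.5, 21.5]); the cone at (1.5, 7.5) is absent (z outside [0.5, 6]); After the difference (first − rest): none of the subtracted shapes is present at this height, so the 18.5×27 cube is unchanged — boundary = 91.00 mm; the sphere at (10, 5.5) is absent (|z−center|=24.380 > r=11); Subtracting the remaining from the first: none of the subtracted shapes is present at this height, so that combined region is unchanged — boundary = 91.00 mm. Overall, the cross-section is a single solid region. Total boundary length (outer) = 91.00 mm.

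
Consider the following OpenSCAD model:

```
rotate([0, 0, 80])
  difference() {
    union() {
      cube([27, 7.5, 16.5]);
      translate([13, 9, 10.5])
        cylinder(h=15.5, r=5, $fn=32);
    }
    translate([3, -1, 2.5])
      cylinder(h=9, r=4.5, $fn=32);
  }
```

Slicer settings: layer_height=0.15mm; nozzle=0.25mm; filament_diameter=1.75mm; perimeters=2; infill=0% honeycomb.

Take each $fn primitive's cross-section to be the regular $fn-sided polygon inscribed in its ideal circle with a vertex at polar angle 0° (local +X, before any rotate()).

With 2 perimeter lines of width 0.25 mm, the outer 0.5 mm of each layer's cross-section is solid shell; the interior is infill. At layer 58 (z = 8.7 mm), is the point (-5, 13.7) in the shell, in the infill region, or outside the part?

At z = 8.7 mm: the 27×7.5 cube contributes its full rectangle; the cylinder at (13, 9) is not intersected at this z (z outside [10.5, 26]); Merging all regions: only the 27×7.5 cube is present, so the union is just that shape — 1 connected region; the cylinder at (3, -1): section is a regular 32-gon, circumradius r=4.5; After the difference (first − rest): starting from the result so far, the r=4.5 cylinder at (3, -1) partially overlaps it — only the 20.72 mm² overlap (of its 63.21 mm²) is removed, clipping the outline — 1 connected region; (whole slice rotated 80° about Z — lengths, areas and connectivity unchanged). Overall, the cross-section is a single solid region. Undo the 80° rotation: the query point maps to (12.624, 7.303) in the un-rotated model frame. The nearest boundary edge runs (0.00, 7.50)→(27.00, 7.50); distance from the point to it = 0.20 mm. The point is inside the cross-section, 0.20 mm from the nearest boundary — within the 0.5 mm shell band (2 × 0.25).

shell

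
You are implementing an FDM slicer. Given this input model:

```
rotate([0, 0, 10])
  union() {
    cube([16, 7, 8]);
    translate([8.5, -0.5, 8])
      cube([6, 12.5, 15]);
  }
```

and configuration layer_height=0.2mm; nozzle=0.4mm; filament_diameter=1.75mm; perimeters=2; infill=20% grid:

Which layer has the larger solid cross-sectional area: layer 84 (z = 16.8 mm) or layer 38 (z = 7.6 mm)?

layer 38 (z = 7.6 mm)

Layer 84 (z = 16.8): the cube is not intersected at this z (z outside [0, 8]); the 6×12.5 cube at (8.5, -0.5) contributes its full rectangle (area 75.00 mm²); Combining (union): only the 6×12.5 cube at (8.5, -0.5) is present, so the union is just that shape — area = 75.00 mm²; (whole slice rotated 10° about Z — lengths, areas and connectivity unchanged). So its area = 75.00 mm². Layer 38 (z = 7.6): the cube (footprint 16×7) is included at this height (area 112.00 mm²); the cube at (8.5, -0.5) does not reach this height (z outside [8, 23]); Taking the union: only the 16×7 cube is present, so the union is just that shape — area = 112.00 mm²; (rotated 10° about Z; rotation is an isometry so areas/perimeters/island counts are preserved). So its area = 112.00 mm². Layer 38 is larger (112.00 vs 75.00 mm²).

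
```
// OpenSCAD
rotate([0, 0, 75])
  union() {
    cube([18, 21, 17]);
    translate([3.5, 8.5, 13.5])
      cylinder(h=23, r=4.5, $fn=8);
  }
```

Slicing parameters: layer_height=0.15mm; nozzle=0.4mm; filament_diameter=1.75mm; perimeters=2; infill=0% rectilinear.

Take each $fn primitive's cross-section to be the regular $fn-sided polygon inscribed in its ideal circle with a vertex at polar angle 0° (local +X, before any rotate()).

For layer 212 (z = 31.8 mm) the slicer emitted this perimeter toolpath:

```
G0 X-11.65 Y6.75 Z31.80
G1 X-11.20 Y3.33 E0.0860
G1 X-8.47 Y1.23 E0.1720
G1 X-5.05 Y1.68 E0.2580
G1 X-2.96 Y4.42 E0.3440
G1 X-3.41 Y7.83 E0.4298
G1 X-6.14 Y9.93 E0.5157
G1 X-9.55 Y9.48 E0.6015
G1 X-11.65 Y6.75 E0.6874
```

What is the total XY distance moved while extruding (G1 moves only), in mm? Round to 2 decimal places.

Sum the Euclidean lengths of each G1 segment: total = 27.56 mm.

27.56 mm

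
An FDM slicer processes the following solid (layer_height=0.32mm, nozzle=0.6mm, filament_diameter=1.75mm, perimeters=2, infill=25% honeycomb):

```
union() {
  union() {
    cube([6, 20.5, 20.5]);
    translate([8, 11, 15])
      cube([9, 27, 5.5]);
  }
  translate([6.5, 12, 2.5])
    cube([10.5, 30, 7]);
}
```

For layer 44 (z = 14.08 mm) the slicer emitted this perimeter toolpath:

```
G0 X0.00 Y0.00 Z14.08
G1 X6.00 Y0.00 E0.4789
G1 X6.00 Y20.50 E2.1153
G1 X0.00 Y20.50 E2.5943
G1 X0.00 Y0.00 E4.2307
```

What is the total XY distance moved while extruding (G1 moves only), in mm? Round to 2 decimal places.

53.00 mm

Sum the Euclidean lengths of each G1 segment: total = 53.00 mm.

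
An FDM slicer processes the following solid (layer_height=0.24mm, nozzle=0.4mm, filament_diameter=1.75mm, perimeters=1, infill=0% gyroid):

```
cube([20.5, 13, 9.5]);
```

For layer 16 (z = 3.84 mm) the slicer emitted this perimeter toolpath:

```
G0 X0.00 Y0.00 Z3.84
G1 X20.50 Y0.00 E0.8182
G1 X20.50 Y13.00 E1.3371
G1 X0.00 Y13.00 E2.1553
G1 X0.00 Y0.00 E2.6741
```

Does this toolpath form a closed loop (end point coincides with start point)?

Start point (G0): (0.00, 0.00). End point (last G1): the path returns to the start — closed.

yes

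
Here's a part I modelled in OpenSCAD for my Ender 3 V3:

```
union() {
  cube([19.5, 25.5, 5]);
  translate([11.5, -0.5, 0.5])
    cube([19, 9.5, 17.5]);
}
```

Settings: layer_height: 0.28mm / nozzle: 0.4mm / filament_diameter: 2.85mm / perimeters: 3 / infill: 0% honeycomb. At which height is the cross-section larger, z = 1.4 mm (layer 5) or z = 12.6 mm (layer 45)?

layer 5 (z = 1.4 mm)

Layer 5 (z = 1.4): the 19.5×25.5 cube contributes its full rectangle (area 497.25 mm²); the cube at (11.5, -0.5) is present — its section is the full 19×9.5 rectangle (area 180.50 mm²); Taking the union: the regions partially overlap — summed areas 677.75 mm² minus the doubly-counted overlap 72.00 mm² gives 605.75 mm² — area = 605.75 mm². So its area = 605.75 mm². Layer 45 (z = 12.6): the cube is not intersected at this z (z outside [0, 5]); the cube at (11.5, -0.5) (footprint 19×9.5) is included at this height (area 180.50 mm²); Combining (union): only the 19×9.5 cube at (11.5, -0.5) is present, so the union is just that shape — area = 180.50 mm². So its area = 180.50 mm². Layer 5 is larger (605.75 vs 180.50 mm²).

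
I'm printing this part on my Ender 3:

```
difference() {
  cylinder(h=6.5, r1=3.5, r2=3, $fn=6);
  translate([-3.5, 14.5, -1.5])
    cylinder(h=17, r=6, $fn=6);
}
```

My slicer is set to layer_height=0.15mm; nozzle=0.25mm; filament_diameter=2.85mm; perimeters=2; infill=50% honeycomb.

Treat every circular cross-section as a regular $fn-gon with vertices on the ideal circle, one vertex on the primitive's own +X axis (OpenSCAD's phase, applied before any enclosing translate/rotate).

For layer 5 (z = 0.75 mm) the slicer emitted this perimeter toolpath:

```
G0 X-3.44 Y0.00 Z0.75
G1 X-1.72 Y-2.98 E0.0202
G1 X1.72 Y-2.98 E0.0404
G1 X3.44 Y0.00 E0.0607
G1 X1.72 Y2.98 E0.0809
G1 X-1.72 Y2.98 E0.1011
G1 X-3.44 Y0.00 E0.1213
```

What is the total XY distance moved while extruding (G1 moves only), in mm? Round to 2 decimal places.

Sum the Euclidean lengths of each G1 segment: total = 20.64 mm.

20.64 mm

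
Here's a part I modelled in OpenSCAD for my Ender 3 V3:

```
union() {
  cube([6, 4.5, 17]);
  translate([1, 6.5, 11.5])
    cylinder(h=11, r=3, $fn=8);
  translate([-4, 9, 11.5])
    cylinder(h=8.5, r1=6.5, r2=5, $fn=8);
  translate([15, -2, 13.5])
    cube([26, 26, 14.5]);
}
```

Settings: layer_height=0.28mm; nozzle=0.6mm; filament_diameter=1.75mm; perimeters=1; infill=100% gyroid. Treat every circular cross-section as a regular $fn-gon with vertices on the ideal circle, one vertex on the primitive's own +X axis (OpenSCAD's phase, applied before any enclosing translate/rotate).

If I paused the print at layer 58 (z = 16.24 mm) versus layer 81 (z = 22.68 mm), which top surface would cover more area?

Layer 58 (z = 16.24): the 6×4.5 cube contributes its full rectangle (area 27.00 mm²); the r=3 cylinder at (1, 6.5) contributes a regular 8-gon of circumradius 3 (area = (8/2)·3.000²·sin(360°/8) = 25.46 mm²); the cone at (-4, 9) (r1=6.5→r2=5) has section circumradius 5.664 here — a regular 8-gon (area = (8/2)·5.664²·sin(360°/8) = 90.72 mm²); the 26×26 cube at (15, -2) contributes its full rectangle (area 676.00 mm²); Combining (union): the regions partially overlap — summed areas 819.18 mm² minus the doubly-counted overlap 12.30 mm² gives 806.88 mm² — area = 806.88 mm². So its area = 806.88 mm². Layer 81 (z = 22.68): the cube is not intersected at this z (z outside [0, 17]); the cylinder at (1, 6.5) is not intersected at this z (z outside [11.5, 22.5]); the cone at (-4, 9) is absent (z outside [11.5, 20]); the cube at (15, -2) is present — its section is the full 26×26 rectangle (area 676.00 mm²); Merging all regions: only the 26×26 cube at (15, -2) is present, so the union is just that shape — area = 676.00 mm². So its area = 676.00 mm². Layer 58 is larger (806.88 vs 676.00 mm²).

layer 58 (z = 16.24 mm)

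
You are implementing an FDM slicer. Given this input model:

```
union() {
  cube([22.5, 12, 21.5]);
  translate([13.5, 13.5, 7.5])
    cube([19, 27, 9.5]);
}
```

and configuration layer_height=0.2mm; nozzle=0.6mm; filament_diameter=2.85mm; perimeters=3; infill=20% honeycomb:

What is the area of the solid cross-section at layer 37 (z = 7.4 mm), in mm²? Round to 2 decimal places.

270.00 mm²

At z = 7.4 mm: the cube is present — its section is the full 22.5×12 rectangle (area 270.00 mm²); the cube at (13.5, 13.5) is absent (z outside [7.5, 17]); Combining (union): only the 22.5×12 cube is present, so the union is just that shape — area = 270.00 mm². Overall, the cross-section is a single solid region. Net area = 270.00 mm².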